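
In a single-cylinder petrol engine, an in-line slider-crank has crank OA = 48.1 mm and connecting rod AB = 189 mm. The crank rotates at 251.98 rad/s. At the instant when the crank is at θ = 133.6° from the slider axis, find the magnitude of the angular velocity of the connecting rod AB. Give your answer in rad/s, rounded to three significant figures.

ω = 252 rad/s
The rod makes angle φ with the slider axis where L sinφ = r sinθ; differentiating, L cosφ·φ̇ = r ω cosθ.
L cosφ = √(L² − r² sin²θ) = 0.18576 m.
|ω_rod| = r ω |cosθ| / √(L² − r² sin²θ) = 0.0481·252·0.68962/0.18576 = 44.995 rad/s.

45.0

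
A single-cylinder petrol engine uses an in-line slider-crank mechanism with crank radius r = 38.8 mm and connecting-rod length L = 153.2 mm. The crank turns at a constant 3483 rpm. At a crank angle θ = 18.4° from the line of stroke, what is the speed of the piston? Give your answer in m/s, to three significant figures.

5.54

ω = 2π·3483/60 = 364.7 rad/s
For an in-line slider-crank, x = r cosθ + √(L² − r² sin²θ), so v = −rω sinθ·[1 + r cosθ/√(L² − r² sin²θ)].
With r = 0.0388 m, L = 0.1532 m, θ = 18.4°: √(L² − r² sin²θ) = 0.15271 m.
v = −0.0388·364.7·0.31565·[1 + 0.0388·0.94888/0.15271] = -5.544 m/s.
|v| = 5.544 m/s.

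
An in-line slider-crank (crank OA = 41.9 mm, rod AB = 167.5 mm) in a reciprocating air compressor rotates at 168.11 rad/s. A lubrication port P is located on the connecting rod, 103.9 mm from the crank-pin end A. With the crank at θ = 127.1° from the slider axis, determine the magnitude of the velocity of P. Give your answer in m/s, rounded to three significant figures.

5.33

ω = 168.1 rad/s.  Crank-pin speed |V_A| = rω = 7.0438 m/s, perpendicular to OA.
Rod angle: sinφ = −(r/L) sinθ ⇒ φ = -11.509°; ω_rod = −rω cosθ/√(L²−r²sin²θ) = +25.887 rad/s.
V_P = V_A + ω_rod × AP, with AP = 0.1039 m along the rod.
Components: V_Px = −rω sinθ − a·ω_rod·sinφ = -5.0814 m/s;  V_Py = rω cosθ + a·ω_rod·cosφ = -1.6133 m/s.
|V_P| = √(V_Px² + V_Py²) = 5.3314 m/s.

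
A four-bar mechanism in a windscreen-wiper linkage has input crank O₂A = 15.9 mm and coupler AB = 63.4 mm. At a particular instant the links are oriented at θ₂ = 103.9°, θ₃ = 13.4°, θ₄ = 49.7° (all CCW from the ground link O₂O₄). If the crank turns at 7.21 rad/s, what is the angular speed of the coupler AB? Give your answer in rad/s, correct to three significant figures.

ω₂ = 7.21 rad/s
Differentiating the loop-closure r₂e^{iθ₂}+r₃e^{iθ₃}=r₁+r₄e^{iθ₄} gives r₂ω₂e^{iθ₂}+r₃ω₃e^{iθ₃}=r₄ω₄e^{iθ₄}.
Eliminating the other unknown: ω₃ = r₂ω₂ sin(θ₄−θ₂) / [r₃ sin(θ₃−θ₄)].
Numerator sine = -0.81106; denominator sine = -0.59201.
Result = 0.0159·7.21·(-0.81106) / (0.0634·(-0.59201)) = +2.4772 rad/s; magnitude 2.4772 rad/s.

2.48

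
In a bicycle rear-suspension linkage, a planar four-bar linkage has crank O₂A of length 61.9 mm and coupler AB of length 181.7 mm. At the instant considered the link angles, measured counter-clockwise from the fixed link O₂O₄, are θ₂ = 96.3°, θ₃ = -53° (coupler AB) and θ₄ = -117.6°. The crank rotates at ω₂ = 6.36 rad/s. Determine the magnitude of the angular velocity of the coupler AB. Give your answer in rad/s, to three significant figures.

1.34

ω₂ = 6.36 rad/s
Differentiating the loop-closure r₂e^{iθ₂}+r₃e^{iθ₃}=r₁+r₄e^{iθ₄} gives r₂ω₂e^{iθ₂}+r₃ω₃e^{iθ₃}=r₄ω₄e^{iθ₄}.
Eliminating the other unknown: ω₃ = r₂ω₂ sin(θ₄−θ₂) / [r₃ sin(θ₃−θ₄)].
Numerator sine = +0.55775; denominator sine = +0.90334.
Result = 0.0619·6.36·(+0.55775) / (0.1817·(+0.90334)) = +1.3378 rad/s; magnitude 1.3378 rad/s.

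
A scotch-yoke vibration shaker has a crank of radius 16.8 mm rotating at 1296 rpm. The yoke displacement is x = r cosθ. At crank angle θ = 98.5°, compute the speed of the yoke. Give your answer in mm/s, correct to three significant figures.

ω = 135.7 rad/s (from 1296 rpm).
x = r cosθ ⇒ ẋ = −rω sinθ.
|v| = rω|sinθ| = 0.0168·135.7·|sin 98.5°| = 2.255 m/s = 2255 mm/s.

2250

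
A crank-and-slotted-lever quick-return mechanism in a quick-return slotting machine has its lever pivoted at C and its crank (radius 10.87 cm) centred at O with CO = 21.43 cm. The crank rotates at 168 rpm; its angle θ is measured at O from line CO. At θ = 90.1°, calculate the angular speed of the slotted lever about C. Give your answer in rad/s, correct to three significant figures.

ω = 17.59 rad/s (from 168 rpm).
Crank pin A relative to C: A = (d + r cosθ, r sinθ); lever angle φ = atan2(r sinθ, d + r cosθ).
Differentiating tanφ: φ̇ = rω(d cosθ + r)/(d² + r² + 2dr cosθ).
d² + r² + 2dr cosθ = |CA|² = 0.0576589 m²;  d cosθ + r = +0.10833 m.
|ω_lever| = |0.1087·17.59·+0.10833| / 0.0576589 = 3.5928 rad/s.

3.59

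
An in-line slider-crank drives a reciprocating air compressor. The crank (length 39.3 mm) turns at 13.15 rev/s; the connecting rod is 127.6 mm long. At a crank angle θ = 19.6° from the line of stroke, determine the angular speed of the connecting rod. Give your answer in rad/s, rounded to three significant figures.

ω = 82.62 rad/s (converted from 13.15 rev/s).
The rod makes angle φ with the slider axis where L sinφ = r sinθ; differentiating, L cosφ·φ̇ = r ω cosθ.
L cosφ = √(L² − r² sin²θ) = 0.12692 m.
|ω_rod| = r ω |cosθ| / √(L² − r² sin²θ) = 0.0393·82.62·0.94206/0.12692 = 24.102 rad/s.

24.1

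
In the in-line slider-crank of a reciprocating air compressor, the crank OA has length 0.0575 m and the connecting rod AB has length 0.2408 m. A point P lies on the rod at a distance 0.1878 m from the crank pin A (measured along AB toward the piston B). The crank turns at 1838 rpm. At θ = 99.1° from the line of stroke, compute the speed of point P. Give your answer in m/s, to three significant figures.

10.6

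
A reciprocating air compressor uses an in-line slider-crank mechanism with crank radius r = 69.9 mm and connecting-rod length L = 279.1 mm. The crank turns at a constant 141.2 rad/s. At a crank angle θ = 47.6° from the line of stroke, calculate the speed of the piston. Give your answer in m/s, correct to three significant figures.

ω = 141.2 rad/s
For an in-line slider-crank, x = r cosθ + √(L² − r² sin²θ), so v = −rω sinθ·[1 + r cosθ/√(L² − r² sin²θ)].
With r = 0.0699 m, L = 0.2791 m, θ = 47.6°: √(L² − r² sin²θ) = 0.27429 m.
v = −0.0699·141.2·0.73846·[1 + 0.0699·0.67430/0.27429] = -8.5409 m/s.
|v| = 8.5409 m/s.

8.54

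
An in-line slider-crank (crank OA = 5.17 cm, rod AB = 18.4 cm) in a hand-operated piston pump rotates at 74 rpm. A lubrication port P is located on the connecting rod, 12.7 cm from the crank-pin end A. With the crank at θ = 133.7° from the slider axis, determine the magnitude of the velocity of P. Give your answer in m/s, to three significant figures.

ω = 7.749 rad/s.  Crank-pin speed |V_A| = rω = 0.40064 m/s, perpendicular to OA.
Rod angle: sinφ = −(r/L) sinθ ⇒ φ = -11.721°; ω_rod = −rω cosθ/√(L²−r²sin²θ) = +1.5363 rad/s.
V_P = V_A + ω_rod × AP, with AP = 0.127 m along the rod.
Components: V_Px = −rω sinθ − a·ω_rod·sinφ = -0.25001 m/s;  V_Py = rω cosθ + a·ω_rod·cosφ = -0.085746 m/s.
|V_P| = √(V_Px² + V_Py²) = 0.26431 m/s.

0.264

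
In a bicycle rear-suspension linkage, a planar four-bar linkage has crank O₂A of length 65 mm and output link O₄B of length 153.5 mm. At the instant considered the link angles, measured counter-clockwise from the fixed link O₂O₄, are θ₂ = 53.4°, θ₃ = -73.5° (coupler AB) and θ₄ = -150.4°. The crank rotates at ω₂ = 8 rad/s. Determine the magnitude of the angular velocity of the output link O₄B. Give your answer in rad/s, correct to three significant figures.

2.78

ω₂ = 8 rad/s
Differentiating the loop-closure r₂e^{iθ₂}+r₃e^{iθ₃}=r₁+r₄e^{iθ₄} gives r₂ω₂e^{iθ₂}+r₃ω₃e^{iθ₃}=r₄ω₄e^{iθ₄}.
Eliminating the other unknown: ω₄ = r₂ω₂ sin(θ₂−θ₃) / [r₄ sin(θ₄−θ₃)].
Numerator sine = +0.79968; denominator sine = -0.97398.
Result = 0.065·8·(+0.79968) / (0.1535·(-0.97398)) = -2.7814 rad/s; magnitude 2.7814 rad/s.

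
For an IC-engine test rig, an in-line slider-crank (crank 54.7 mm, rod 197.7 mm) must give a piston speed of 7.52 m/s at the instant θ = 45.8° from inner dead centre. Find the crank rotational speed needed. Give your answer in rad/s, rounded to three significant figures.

For an in-line slider-crank, |v_piston| = rω|sinθ|·[1 + r cosθ/√(L² − r² sin²θ)].
With r = 0.0547 m, L = 0.1977 m, θ = 45.8°: the bracketed kinematic factor |dx/dθ| = 0.046933 m.
ω = v/|dx/dθ| = 7.52/0.046933 = 160.23 rad/s.

160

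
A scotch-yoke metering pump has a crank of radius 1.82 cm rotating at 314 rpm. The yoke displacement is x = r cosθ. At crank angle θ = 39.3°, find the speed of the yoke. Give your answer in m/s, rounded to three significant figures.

ω = 32.88 rad/s (from 314 rpm).
x = r cosθ ⇒ ẋ = −rω sinθ.
|v| = rω|sinθ| = 0.0182·32.88·|sin 39.3°| = 0.37905 m/s.

0.379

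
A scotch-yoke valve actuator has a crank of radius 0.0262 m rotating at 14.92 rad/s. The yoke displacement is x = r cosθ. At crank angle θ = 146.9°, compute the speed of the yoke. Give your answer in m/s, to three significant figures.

ω = 14.92 rad/s
x = r cosθ ⇒ ẋ = −rω sinθ.
|v| = rω|sinθ| = 0.0262·14.92·|sin 146.9°| = 0.21347 m/s.

0.213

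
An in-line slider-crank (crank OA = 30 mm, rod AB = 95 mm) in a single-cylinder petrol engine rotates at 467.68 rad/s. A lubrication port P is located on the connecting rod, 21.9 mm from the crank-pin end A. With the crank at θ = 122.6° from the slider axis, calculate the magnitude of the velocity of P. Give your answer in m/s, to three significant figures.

ω = 467.7 rad/s.  Crank-pin speed |V_A| = rω = 14.03 m/s, perpendicular to OA.
Rod angle: sinφ = −(r/L) sinθ ⇒ φ = -15.429°; ω_rod = −rω cosθ/√(L²−r²sin²θ) = +82.545 rad/s.
V_P = V_A + ω_rod × AP, with AP = 0.0219 m along the rod.
Components: V_Px = −rω sinθ − a·ω_rod·sinφ = -11.339 m/s;  V_Py = rω cosθ + a·ω_rod·cosφ = -5.8166 m/s.
|V_P| = √(V_Px² + V_Py²) = 12.744 m/s.

12.7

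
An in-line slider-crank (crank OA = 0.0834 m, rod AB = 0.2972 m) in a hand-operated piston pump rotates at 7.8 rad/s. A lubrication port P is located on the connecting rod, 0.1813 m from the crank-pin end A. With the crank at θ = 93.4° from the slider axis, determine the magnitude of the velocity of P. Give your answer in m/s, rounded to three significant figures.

0.643

ω = 7.8 rad/s.  Crank-pin speed |V_A| = rω = 0.65052 m/s, perpendicular to OA.
Rod angle: sinφ = −(r/L) sinθ ⇒ φ = -16.268°; ω_rod = −rω cosθ/√(L²−r²sin²θ) = +0.13523 rad/s.
V_P = V_A + ω_rod × AP, with AP = 0.1813 m along the rod.
Components: V_Px = −rω sinθ − a·ω_rod·sinφ = -0.64251 m/s;  V_Py = rω cosθ + a·ω_rod·cosφ = -0.015045 m/s.
|V_P| = √(V_Px² + V_Py²) = 0.64268 m/s.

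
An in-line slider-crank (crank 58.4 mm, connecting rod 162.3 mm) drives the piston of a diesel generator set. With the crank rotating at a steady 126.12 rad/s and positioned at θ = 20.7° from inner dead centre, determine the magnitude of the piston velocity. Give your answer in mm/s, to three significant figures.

3490

ω = 126.1 rad/s
For an in-line slider-crank, x = r cosθ + √(L² − r² sin²θ), so v = −rω sinθ·[1 + r cosθ/√(L² − r² sin²θ)].
With r = 0.0584 m, L = 0.1623 m, θ = 20.7°: √(L² − r² sin²θ) = 0.16098 m.
v = −0.0584·126.1·0.35347·[1 + 0.0584·0.93544/0.16098] = -3.487 m/s.
|v| = 3.487 m/s = 3487 mm/s.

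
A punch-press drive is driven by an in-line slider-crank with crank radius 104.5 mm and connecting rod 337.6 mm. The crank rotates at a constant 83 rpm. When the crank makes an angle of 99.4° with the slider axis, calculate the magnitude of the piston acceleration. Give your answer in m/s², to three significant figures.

ω = 2π·83/60 = 8.692 rad/s
x(θ) = r cosθ + √(L² − r² sin²θ); with ω constant, a = ω²·d²x/dθ².
d²x/dθ² = −r cosθ − r²(cos2θ)/√u − r⁴ sin²2θ/(4u^{3/2}),  u = L² − r² sin²θ = 0.103345 m².
Substituting r = 0.1045 m, L = 0.3376 m, θ = 99.4°: d²x/dθ² = +0.049132 m.
a = ω²·d²x/dθ² = (8.692)²·(+0.049132) = +3.7117 m/s²;  |a| = 3.7117 m/s².

3.71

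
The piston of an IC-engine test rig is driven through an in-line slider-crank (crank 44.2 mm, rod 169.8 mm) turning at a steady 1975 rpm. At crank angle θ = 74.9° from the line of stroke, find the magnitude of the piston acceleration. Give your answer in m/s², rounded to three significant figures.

55.4

ω = 2π·1975/60 = 206.8 rad/s
x(θ) = r cosθ + √(L² − r² sin²θ); with ω constant, a = ω²·d²x/dθ².
d²x/dθ² = −r cosθ − r²(cos2θ)/√u − r⁴ sin²2θ/(4u^{3/2}),  u = L² − r² sin²θ = 0.027011 m².
Substituting r = 0.0442 m, L = 0.1698 m, θ = 74.9°: d²x/dθ² = -0.001295 m.
a = ω²·d²x/dθ² = (206.8)²·(-0.001295) = -55.394 m/s²;  |a| = 55.394 m/s².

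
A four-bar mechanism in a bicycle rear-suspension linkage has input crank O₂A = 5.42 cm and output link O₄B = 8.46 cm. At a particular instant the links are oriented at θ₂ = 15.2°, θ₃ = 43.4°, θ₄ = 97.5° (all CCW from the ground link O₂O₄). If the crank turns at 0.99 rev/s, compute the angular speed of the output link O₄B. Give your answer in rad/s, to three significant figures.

ω₂ = 6.22 rad/s (from 0.99 rev/s).
Differentiating the loop-closure r₂e^{iθ₂}+r₃e^{iθ₃}=r₁+r₄e^{iθ₄} gives r₂ω₂e^{iθ₂}+r₃ω₃e^{iθ₃}=r₄ω₄e^{iθ₄}.
Eliminating the other unknown: ω₄ = r₂ω₂ sin(θ₂−θ₃) / [r₄ sin(θ₄−θ₃)].
Numerator sine = -0.47255; denominator sine = +0.81004.
Result = 0.0542·6.22·(-0.47255) / (0.0846·(+0.81004)) = -2.3248 rad/s; magnitude 2.3248 rad/s.

2.32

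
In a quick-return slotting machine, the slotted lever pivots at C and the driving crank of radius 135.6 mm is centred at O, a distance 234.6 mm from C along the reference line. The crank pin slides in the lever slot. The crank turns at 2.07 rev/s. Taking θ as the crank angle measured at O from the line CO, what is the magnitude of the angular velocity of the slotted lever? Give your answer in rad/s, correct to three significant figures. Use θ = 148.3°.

ω = 13.01 rad/s (from 2.07 rev/s).
Crank pin A relative to C: A = (d + r cosθ, r sinθ); lever angle φ = atan2(r sinθ, d + r cosθ).
Differentiating tanφ: φ̇ = rω(d cosθ + r)/(d² + r² + 2dr cosθ).
d² + r² + 2dr cosθ = |CA|² = 0.0192929 m²;  d cosθ + r = -0.064 m.
|ω_lever| = |0.1356·13.01·-0.064| / 0.0192929 = 5.8505 rad/s.

5.85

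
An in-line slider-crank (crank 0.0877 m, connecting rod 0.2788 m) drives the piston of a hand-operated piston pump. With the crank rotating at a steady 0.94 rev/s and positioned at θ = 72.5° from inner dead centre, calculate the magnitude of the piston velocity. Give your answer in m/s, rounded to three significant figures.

0.543

ω = 2π·0.94 = 5.906 rad/s
For an in-line slider-crank, x = r cosθ + √(L² − r² sin²θ), so v = −rω sinθ·[1 + r cosθ/√(L² − r² sin²θ)].
With r = 0.0877 m, L = 0.2788 m, θ = 72.5°: √(L² − r² sin²θ) = 0.26596 m.
v = −0.0877·5.906·0.95372·[1 + 0.0877·0.30071/0.26596] = -0.54298 m/s.
|v| = 0.54298 m/s.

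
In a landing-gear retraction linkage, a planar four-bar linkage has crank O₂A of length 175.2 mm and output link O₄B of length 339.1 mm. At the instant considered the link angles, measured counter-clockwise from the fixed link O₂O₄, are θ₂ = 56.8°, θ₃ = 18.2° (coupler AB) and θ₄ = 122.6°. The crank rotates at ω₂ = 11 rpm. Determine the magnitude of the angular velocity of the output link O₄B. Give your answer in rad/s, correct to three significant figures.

0.383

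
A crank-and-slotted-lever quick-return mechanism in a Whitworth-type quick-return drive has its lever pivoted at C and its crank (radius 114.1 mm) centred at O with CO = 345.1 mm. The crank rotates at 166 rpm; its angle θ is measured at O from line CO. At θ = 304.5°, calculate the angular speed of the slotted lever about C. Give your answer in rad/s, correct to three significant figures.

ω = 17.38 rad/s (from 166 rpm).
Crank pin A relative to C: A = (d + r cosθ, r sinθ); lever angle φ = atan2(r sinθ, d + r cosθ).
Differentiating tanφ: φ̇ = rω(d cosθ + r)/(d² + r² + 2dr cosθ).
d² + r² + 2dr cosθ = |CA|² = 0.176718 m²;  d cosθ + r = +0.30957 m.
|ω_lever| = |0.1141·17.38·+0.30957| / 0.176718 = 3.4745 rad/s.

3.47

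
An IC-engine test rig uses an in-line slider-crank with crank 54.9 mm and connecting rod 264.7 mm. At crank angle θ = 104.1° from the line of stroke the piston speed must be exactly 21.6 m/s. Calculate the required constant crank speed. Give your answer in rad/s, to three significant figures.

428

For an in-line slider-crank, |v_piston| = rω|sinθ|·[1 + r cosθ/√(L² − r² sin²θ)].
With r = 0.0549 m, L = 0.2647 m, θ = 104.1°: the bracketed kinematic factor |dx/dθ| = 0.050499 m.
ω = v/|dx/dθ| = 21.6/0.050499 = 427.73 rad/s.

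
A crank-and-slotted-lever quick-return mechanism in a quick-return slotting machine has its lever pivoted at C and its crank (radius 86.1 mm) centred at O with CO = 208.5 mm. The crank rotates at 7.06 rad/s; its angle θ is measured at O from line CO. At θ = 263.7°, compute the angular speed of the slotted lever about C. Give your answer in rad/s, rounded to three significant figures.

0.819

ω = 7.06 rad/s
Crank pin A relative to C: A = (d + r cosθ, r sinθ); lever angle φ = atan2(r sinθ, d + r cosθ).
Differentiating tanφ: φ̇ = rω(d cosθ + r)/(d² + r² + 2dr cosθ).
d² + r² + 2dr cosθ = |CA|² = 0.0469456 m²;  d cosθ + r = +0.06322 m.
|ω_lever| = |0.0861·7.06·+0.06322| / 0.0469456 = 0.8186 rad/s.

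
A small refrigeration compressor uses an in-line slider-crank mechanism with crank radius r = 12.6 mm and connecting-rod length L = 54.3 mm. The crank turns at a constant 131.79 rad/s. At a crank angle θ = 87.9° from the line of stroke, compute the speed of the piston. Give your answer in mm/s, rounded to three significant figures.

1670

ω = 131.8 rad/s
For an in-line slider-crank, x = r cosθ + √(L² − r² sin²θ), so v = −rω sinθ·[1 + r cosθ/√(L² − r² sin²θ)].
With r = 0.0126 m, L = 0.0543 m, θ = 87.9°: √(L² − r² sin²θ) = 0.05282 m.
v = −0.0126·131.8·0.99933·[1 + 0.0126·0.03664/0.05282] = -1.6739 m/s.
|v| = 1.6739 m/s = 1673.9 mm/s.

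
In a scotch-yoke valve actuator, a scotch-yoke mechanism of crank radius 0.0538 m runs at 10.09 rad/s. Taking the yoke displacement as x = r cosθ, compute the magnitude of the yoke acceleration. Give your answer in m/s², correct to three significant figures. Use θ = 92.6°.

0.248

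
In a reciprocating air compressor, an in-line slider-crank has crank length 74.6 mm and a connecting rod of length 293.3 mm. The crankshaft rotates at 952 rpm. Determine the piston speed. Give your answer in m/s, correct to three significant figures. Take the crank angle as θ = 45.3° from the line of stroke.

6.25

ω = 2π·952/60 = 99.69 rad/s
For an in-line slider-crank, x = r cosθ + √(L² − r² sin²θ), so v = −rω sinθ·[1 + r cosθ/√(L² − r² sin²θ)].
With r = 0.0746 m, L = 0.2933 m, θ = 45.3°: √(L² − r² sin²θ) = 0.28847 m.
v = −0.0746·99.69·0.71080·[1 + 0.0746·0.70339/0.28847] = -6.2479 m/s.
|v| = 6.2479 m/s.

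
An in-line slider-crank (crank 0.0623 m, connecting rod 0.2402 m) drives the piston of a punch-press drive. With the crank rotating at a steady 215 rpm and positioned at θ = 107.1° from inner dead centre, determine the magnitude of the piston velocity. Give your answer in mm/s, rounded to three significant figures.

1240

ω = 2π·215/60 = 22.51 rad/s
For an in-line slider-crank, x = r cosθ + √(L² − r² sin²θ), so v = −rω sinθ·[1 + r cosθ/√(L² − r² sin²θ)].
With r = 0.0623 m, L = 0.2402 m, θ = 107.1°: √(L² − r² sin²θ) = 0.2327 m.
v = −0.0623·22.51·0.95579·[1 + 0.0623·-0.29404/0.2327] = -1.2351 m/s.
|v| = 1.2351 m/s = 1235.1 mm/s.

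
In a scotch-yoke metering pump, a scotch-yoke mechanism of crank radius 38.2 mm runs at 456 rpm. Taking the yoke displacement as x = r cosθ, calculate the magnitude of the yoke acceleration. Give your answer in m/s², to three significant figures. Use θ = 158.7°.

81.2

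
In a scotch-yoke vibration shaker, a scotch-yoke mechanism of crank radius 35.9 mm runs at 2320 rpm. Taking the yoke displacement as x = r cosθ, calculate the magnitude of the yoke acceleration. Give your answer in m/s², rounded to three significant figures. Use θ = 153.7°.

1900

ω = 242.9 rad/s (from 2320 rpm).
x = r cosθ ⇒ ẍ = −rω² cosθ (ω constant).
|a| = rω²|cosθ| = 0.0359·(242.9)²·|cos 153.7°| = 1899.6 m/s².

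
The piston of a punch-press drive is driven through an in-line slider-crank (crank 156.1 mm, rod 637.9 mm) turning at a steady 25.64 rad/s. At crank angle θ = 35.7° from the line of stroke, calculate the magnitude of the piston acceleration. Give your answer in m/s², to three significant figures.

ω = 25.64 rad/s
x(θ) = r cosθ + √(L² − r² sin²θ); with ω constant, a = ω²·d²x/dθ².
d²x/dθ² = −r cosθ − r²(cos2θ)/√u − r⁴ sin²2θ/(4u^{3/2}),  u = L² − r² sin²θ = 0.398619 m².
Substituting r = 0.1561 m, L = 0.6379 m, θ = 35.7°: d²x/dθ² = -0.13961 m.
a = ω²·d²x/dθ² = (25.64)²·(-0.13961) = -91.778 m/s²;  |a| = 91.778 m/s².

91.8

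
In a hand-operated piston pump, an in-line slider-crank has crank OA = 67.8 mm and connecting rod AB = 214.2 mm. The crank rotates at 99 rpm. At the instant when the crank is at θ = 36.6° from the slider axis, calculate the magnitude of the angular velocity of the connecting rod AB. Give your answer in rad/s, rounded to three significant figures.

2.68

ω = 10.37 rad/s (converted from 99 rpm).
The rod makes angle φ with the slider axis where L sinφ = r sinθ; differentiating, L cosφ·φ̇ = r ω cosθ.
L cosφ = √(L² − r² sin²θ) = 0.21035 m.
|ω_rod| = r ω |cosθ| / √(L² − r² sin²θ) = 0.0678·10.37·0.80282/0.21035 = 2.6827 rad/s.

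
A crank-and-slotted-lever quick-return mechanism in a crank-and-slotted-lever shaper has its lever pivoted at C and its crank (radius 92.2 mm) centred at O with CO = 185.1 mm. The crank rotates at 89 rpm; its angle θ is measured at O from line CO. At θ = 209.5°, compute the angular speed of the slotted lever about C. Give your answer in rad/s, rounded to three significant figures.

4.54

ω = 9.32 rad/s (from 89 rpm).
Crank pin A relative to C: A = (d + r cosθ, r sinθ); lever angle φ = atan2(r sinθ, d + r cosθ).
Differentiating tanφ: φ̇ = rω(d cosθ + r)/(d² + r² + 2dr cosθ).
d² + r² + 2dr cosθ = |CA|² = 0.0130555 m²;  d cosθ + r = -0.068903 m.
|ω_lever| = |0.0922·9.32·-0.068903| / 0.0130555 = 4.5352 rad/s.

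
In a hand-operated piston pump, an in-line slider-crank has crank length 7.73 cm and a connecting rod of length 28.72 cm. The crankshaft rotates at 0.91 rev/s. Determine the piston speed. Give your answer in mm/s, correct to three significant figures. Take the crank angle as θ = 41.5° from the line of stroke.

353

ω = 2π·0.91 = 5.718 rad/s
For an in-line slider-crank, x = r cosθ + √(L² − r² sin²θ), so v = −rω sinθ·[1 + r cosθ/√(L² − r² sin²θ)].
With r = 0.0773 m, L = 0.2872 m, θ = 41.5°: √(L² − r² sin²θ) = 0.2826 m.
v = −0.0773·5.718·0.66262·[1 + 0.0773·0.74896/0.2826] = -0.35286 m/s.
|v| = 0.35286 m/s = 352.86 mm/s.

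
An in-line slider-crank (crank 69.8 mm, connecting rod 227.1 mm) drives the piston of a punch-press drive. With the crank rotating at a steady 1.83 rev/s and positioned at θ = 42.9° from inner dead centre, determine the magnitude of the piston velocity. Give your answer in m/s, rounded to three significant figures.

ω = 2π·1.83 = 11.5 rad/s
For an in-line slider-crank, x = r cosθ + √(L² − r² sin²θ), so v = −rω sinθ·[1 + r cosθ/√(L² − r² sin²θ)].
With r = 0.0698 m, L = 0.2271 m, θ = 42.9°: √(L² − r² sin²θ) = 0.22207 m.
v = −0.0698·11.5·0.68072·[1 + 0.0698·0.73254/0.22207] = -0.67212 m/s.
|v| = 0.67212 m/s.

0.672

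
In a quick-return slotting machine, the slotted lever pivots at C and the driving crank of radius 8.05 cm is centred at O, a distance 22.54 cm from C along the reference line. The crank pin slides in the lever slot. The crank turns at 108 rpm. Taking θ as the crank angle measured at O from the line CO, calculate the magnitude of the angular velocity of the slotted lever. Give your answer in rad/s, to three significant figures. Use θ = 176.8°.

6.25

ω = 11.31 rad/s (from 108 rpm).
Crank pin A relative to C: A = (d + r cosθ, r sinθ); lever angle φ = atan2(r sinθ, d + r cosθ).
Differentiating tanφ: φ̇ = rω(d cosθ + r)/(d² + r² + 2dr cosθ).
d² + r² + 2dr cosθ = |CA|² = 0.0210526 m²;  d cosθ + r = -0.14455 m.
|ω_lever| = |0.0805·11.31·-0.14455| / 0.0210526 = 6.2511 rad/s.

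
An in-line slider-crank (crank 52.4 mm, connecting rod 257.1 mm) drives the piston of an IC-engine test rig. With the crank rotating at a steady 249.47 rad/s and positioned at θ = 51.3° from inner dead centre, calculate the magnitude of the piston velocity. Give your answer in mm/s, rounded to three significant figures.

ω = 249.5 rad/s
For an in-line slider-crank, x = r cosθ + √(L² − r² sin²θ), so v = −rω sinθ·[1 + r cosθ/√(L² − r² sin²θ)].
With r = 0.0524 m, L = 0.2571 m, θ = 51.3°: √(L² − r² sin²θ) = 0.25383 m.
v = −0.0524·249.5·0.78043·[1 + 0.0524·0.62524/0.25383] = -11.519 m/s.
|v| = 11.519 m/s = 11519 mm/s.

11500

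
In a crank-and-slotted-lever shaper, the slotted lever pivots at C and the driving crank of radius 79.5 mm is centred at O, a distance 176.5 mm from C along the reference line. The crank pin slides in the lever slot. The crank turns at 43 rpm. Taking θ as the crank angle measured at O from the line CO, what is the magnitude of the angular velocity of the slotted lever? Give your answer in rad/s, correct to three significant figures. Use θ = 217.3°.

1.44

ω = 4.503 rad/s (from 43 rpm).
Crank pin A relative to C: A = (d + r cosθ, r sinθ); lever angle φ = atan2(r sinθ, d + r cosθ).
Differentiating tanφ: φ̇ = rω(d cosθ + r)/(d² + r² + 2dr cosθ).
d² + r² + 2dr cosθ = |CA|² = 0.0151487 m²;  d cosθ + r = -0.060901 m.
|ω_lever| = |0.0795·4.503·-0.060901| / 0.0151487 = 1.4392 rad/s.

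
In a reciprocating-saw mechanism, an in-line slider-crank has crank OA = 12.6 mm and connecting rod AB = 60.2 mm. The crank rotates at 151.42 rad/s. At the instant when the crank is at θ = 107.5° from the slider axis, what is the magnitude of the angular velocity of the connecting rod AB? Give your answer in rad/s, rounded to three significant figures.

9.73

ω = 151.4 rad/s
The rod makes angle φ with the slider axis where L sinφ = r sinθ; differentiating, L cosφ·φ̇ = r ω cosθ.
L cosφ = √(L² − r² sin²θ) = 0.058988 m.
|ω_rod| = r ω |cosθ| / √(L² − r² sin²θ) = 0.0126·151.4·0.30071/0.058988 = 9.7259 rad/s.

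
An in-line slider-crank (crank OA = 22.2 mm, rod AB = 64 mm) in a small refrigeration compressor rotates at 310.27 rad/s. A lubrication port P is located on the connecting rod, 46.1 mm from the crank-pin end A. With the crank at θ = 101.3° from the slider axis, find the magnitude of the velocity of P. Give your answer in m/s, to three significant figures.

6.41

ω = 310.3 rad/s.  Crank-pin speed |V_A| = rω = 6.888 m/s, perpendicular to OA.
Rod angle: sinφ = −(r/L) sinθ ⇒ φ = -19.886°; ω_rod = −rω cosθ/√(L²−r²sin²θ) = +22.426 rad/s.
V_P = V_A + ω_rod × AP, with AP = 0.0461 m along the rod.
Components: V_Px = −rω sinθ − a·ω_rod·sinφ = -6.4028 m/s;  V_Py = rω cosθ + a·ω_rod·cosφ = -0.37749 m/s.
|V_P| = √(V_Px² + V_Py²) = 6.4139 m/s.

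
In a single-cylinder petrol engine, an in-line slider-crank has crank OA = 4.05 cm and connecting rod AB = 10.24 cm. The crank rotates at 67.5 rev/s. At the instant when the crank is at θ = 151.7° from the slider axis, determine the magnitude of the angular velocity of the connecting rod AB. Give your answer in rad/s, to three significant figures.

150

ω = 424.1 rad/s (converted from 67.5 rev/s).
The rod makes angle φ with the slider axis where L sinφ = r sinθ; differentiating, L cosφ·φ̇ = r ω cosθ.
L cosφ = √(L² − r² sin²θ) = 0.10058 m.
|ω_rod| = r ω |cosθ| / √(L² − r² sin²θ) = 0.0405·424.1·0.88048/0.10058 = 150.36 rad/s.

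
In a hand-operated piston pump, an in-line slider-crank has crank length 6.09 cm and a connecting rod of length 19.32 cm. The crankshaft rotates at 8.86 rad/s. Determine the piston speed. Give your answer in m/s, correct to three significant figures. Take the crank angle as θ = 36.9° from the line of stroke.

0.407

ω = 8.86 rad/s
For an in-line slider-crank, x = r cosθ + √(L² − r² sin²θ), so v = −rω sinθ·[1 + r cosθ/√(L² − r² sin²θ)].
With r = 0.0609 m, L = 0.1932 m, θ = 36.9°: √(L² − r² sin²θ) = 0.18971 m.
v = −0.0609·8.86·0.60042·[1 + 0.0609·0.79968/0.18971] = -0.40714 m/s.
|v| = 0.40714 m/s.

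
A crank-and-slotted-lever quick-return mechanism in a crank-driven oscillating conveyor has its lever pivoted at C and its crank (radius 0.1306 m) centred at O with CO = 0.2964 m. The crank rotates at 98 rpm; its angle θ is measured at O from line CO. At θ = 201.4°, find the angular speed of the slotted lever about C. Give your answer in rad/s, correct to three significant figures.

ω = 10.26 rad/s (from 98 rpm).
Crank pin A relative to C: A = (d + r cosθ, r sinθ); lever angle φ = atan2(r sinθ, d + r cosθ).
Differentiating tanφ: φ̇ = rω(d cosθ + r)/(d² + r² + 2dr cosθ).
d² + r² + 2dr cosθ = |CA|² = 0.0328273 m²;  d cosθ + r = -0.14536 m.
|ω_lever| = |0.1306·10.26·-0.14536| / 0.0328273 = 5.935 rad/s.

5.94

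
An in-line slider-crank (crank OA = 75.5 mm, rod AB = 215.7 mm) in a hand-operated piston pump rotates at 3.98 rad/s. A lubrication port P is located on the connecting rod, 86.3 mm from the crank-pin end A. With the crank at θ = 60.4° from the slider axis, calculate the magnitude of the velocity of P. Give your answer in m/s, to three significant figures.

0.294

ω = 3.98 rad/s.  Crank-pin speed |V_A| = rω = 0.30049 m/s, perpendicular to OA.
Rod angle: sinφ = −(r/L) sinθ ⇒ φ = -17.719°; ω_rod = −rω cosθ/√(L²−r²sin²θ) = -0.72237 rad/s.
V_P = V_A + ω_rod × AP, with AP = 0.0863 m along the rod.
Components: V_Px = −rω sinθ − a·ω_rod·sinφ = -0.28025 m/s;  V_Py = rω cosθ + a·ω_rod·cosφ = +0.089041 m/s.
|V_P| = √(V_Px² + V_Py²) = 0.29405 m/s.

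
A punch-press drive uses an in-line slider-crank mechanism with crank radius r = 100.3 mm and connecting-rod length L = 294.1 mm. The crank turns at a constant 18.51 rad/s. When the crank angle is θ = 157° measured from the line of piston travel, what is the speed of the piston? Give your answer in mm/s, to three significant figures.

ω = 18.51 rad/s
For an in-line slider-crank, x = r cosθ + √(L² − r² sin²θ), so v = −rω sinθ·[1 + r cosθ/√(L² − r² sin²θ)].
With r = 0.1003 m, L = 0.2941 m, θ = 157°: √(L² − r² sin²θ) = 0.29148 m.
v = −0.1003·18.51·0.39073·[1 + 0.1003·-0.92050/0.29148] = -0.49564 m/s.
|v| = 0.49564 m/s = 495.64 mm/s.

496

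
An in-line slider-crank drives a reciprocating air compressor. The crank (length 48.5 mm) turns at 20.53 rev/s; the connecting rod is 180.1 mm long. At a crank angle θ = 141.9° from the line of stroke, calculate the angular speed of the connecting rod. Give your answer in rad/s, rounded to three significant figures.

ω = 129 rad/s (converted from 20.53 rev/s).
The rod makes angle φ with the slider axis where L sinφ = r sinθ; differentiating, L cosφ·φ̇ = r ω cosθ.
L cosφ = √(L² − r² sin²θ) = 0.1776 m.
|ω_rod| = r ω |cosθ| / √(L² − r² sin²θ) = 0.0485·129·0.78694/0.1776 = 27.721 rad/s.

27.7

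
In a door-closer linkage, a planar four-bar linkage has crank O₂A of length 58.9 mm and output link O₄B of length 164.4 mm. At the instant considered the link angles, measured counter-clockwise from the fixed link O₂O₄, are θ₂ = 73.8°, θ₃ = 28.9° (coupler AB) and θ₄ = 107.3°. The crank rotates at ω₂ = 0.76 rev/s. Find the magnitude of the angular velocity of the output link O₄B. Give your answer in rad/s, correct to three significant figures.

ω₂ = 4.775 rad/s (from 0.76 rev/s).
Differentiating the loop-closure r₂e^{iθ₂}+r₃e^{iθ₃}=r₁+r₄e^{iθ₄} gives r₂ω₂e^{iθ₂}+r₃ω₃e^{iθ₃}=r₄ω₄e^{iθ₄}.
Eliminating the other unknown: ω₄ = r₂ω₂ sin(θ₂−θ₃) / [r₄ sin(θ₄−θ₃)].
Numerator sine = +0.70587; denominator sine = +0.97958.
Result = 0.0589·4.775·(+0.70587) / (0.1644·(+0.97958)) = +1.2328 rad/s; magnitude 1.2328 rad/s.

1.23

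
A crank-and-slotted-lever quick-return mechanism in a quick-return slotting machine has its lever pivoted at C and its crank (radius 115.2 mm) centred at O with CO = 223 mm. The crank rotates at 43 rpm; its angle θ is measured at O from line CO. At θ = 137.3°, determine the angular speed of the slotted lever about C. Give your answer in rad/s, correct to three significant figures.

ω = 4.503 rad/s (from 43 rpm).
Crank pin A relative to C: A = (d + r cosθ, r sinθ); lever angle φ = atan2(r sinθ, d + r cosθ).
Differentiating tanφ: φ̇ = rω(d cosθ + r)/(d² + r² + 2dr cosθ).
d² + r² + 2dr cosθ = |CA|² = 0.0252407 m²;  d cosθ + r = -0.048686 m.
|ω_lever| = |0.1152·4.503·-0.048686| / 0.0252407 = 1.0006 rad/s.

1.00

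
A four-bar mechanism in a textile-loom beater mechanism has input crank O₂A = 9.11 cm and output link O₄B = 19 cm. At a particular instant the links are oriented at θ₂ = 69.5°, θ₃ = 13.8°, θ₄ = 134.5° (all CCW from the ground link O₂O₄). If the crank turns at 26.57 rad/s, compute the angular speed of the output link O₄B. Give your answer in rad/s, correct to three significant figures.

ω₂ = 26.57 rad/s
Differentiating the loop-closure r₂e^{iθ₂}+r₃e^{iθ₃}=r₁+r₄e^{iθ₄} gives r₂ω₂e^{iθ₂}+r₃ω₃e^{iθ₃}=r₄ω₄e^{iθ₄}.
Eliminating the other unknown: ω₄ = r₂ω₂ sin(θ₂−θ₃) / [r₄ sin(θ₄−θ₃)].
Numerator sine = +0.82610; denominator sine = +0.85985.
Result = 0.0911·26.57·(+0.82610) / (0.19·(+0.85985)) = +12.24 rad/s; magnitude 12.24 rad/s.

12.2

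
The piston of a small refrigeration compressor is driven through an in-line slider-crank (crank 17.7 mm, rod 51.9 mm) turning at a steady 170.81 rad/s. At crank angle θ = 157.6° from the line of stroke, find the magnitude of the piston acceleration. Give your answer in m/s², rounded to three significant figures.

349

ω = 170.8 rad/s
x(θ) = r cosθ + √(L² − r² sin²θ); with ω constant, a = ω²·d²x/dθ².
d²x/dθ² = −r cosθ − r²(cos2θ)/√u − r⁴ sin²2θ/(4u^{3/2}),  u = L² − r² sin²θ = 0.00264812 m².
Substituting r = 0.0177 m, L = 0.0519 m, θ = 157.6°: d²x/dθ² = +0.011955 m.
a = ω²·d²x/dθ² = (170.8)²·(+0.011955) = +348.8 m/s²;  |a| = 348.8 m/s².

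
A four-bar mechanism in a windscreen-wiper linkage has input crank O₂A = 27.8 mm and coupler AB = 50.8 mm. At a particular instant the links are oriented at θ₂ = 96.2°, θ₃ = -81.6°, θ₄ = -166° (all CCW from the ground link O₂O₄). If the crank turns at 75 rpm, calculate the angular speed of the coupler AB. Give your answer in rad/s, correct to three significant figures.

4.28

ω₂ = 7.854 rad/s (from 75 rpm).
Differentiating the loop-closure r₂e^{iθ₂}+r₃e^{iθ₃}=r₁+r₄e^{iθ₄} gives r₂ω₂e^{iθ₂}+r₃ω₃e^{iθ₃}=r₄ω₄e^{iθ₄}.
Eliminating the other unknown: ω₃ = r₂ω₂ sin(θ₄−θ₂) / [r₃ sin(θ₃−θ₄)].
Numerator sine = +0.99075; denominator sine = +0.99523.
Result = 0.0278·7.854·(+0.99075) / (0.0508·(+0.99523)) = +4.2787 rad/s; magnitude 4.2787 rad/s.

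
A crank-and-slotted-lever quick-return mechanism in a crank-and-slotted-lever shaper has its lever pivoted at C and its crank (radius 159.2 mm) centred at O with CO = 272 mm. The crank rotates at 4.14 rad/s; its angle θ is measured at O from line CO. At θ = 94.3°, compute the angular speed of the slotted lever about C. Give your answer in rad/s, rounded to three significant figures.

ω = 4.14 rad/s
Crank pin A relative to C: A = (d + r cosθ, r sinθ); lever angle φ = atan2(r sinθ, d + r cosθ).
Differentiating tanφ: φ̇ = rω(d cosθ + r)/(d² + r² + 2dr cosθ).
d² + r² + 2dr cosθ = |CA|² = 0.0928351 m²;  d cosθ + r = +0.13881 m.
|ω_lever| = |0.1592·4.14·+0.13881| / 0.0928351 = 0.98546 rad/s.

0.985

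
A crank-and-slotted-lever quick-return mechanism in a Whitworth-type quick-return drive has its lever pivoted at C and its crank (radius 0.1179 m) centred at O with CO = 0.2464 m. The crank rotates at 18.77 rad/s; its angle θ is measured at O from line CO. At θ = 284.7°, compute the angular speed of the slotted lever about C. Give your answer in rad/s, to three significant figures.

4.47

ω = 18.77 rad/s
Crank pin A relative to C: A = (d + r cosθ, r sinθ); lever angle φ = atan2(r sinθ, d + r cosθ).
Differentiating tanφ: φ̇ = rω(d cosθ + r)/(d² + r² + 2dr cosθ).
d² + r² + 2dr cosθ = |CA|² = 0.089357 m²;  d cosθ + r = +0.18043 m.
|ω_lever| = |0.1179·18.77·+0.18043| / 0.089357 = 4.4684 rad/s.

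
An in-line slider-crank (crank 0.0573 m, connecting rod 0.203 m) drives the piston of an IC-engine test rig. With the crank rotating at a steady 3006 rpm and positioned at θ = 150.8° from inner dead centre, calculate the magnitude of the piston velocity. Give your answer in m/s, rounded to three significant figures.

6.61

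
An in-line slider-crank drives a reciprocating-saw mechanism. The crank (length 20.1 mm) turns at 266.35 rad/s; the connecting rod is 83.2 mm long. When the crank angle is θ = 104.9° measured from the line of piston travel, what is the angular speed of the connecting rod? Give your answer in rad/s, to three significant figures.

ω = 266.4 rad/s
The rod makes angle φ with the slider axis where L sinφ = r sinθ; differentiating, L cosφ·φ̇ = r ω cosθ.
L cosφ = √(L² − r² sin²θ) = 0.080901 m.
|ω_rod| = r ω |cosθ| / √(L² − r² sin²θ) = 0.0201·266.4·0.25713/0.080901 = 17.016 rad/s.

17.0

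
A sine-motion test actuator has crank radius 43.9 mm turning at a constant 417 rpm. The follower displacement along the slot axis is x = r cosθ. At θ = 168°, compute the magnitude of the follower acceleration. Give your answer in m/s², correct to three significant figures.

ω = 43.67 rad/s (from 417 rpm).
x = r cosθ ⇒ ẍ = −rω² cosθ (ω constant).
|a| = rω²|cosθ| = 0.0439·(43.67)²·|cos 168°| = 81.884 m/s².

81.9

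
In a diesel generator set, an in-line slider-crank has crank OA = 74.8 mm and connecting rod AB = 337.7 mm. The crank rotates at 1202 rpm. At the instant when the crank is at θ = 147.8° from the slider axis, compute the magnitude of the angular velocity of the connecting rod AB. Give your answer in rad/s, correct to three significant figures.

23.8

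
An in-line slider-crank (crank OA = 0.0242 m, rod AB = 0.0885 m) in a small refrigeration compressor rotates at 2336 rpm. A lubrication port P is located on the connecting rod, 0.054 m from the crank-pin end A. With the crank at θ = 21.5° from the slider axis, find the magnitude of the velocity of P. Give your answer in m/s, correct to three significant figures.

3.30

ω = 244.6 rad/s.  Crank-pin speed |V_A| = rω = 5.9199 m/s, perpendicular to OA.
Rod angle: sinφ = −(r/L) sinθ ⇒ φ = -5.752°; ω_rod = −rω cosθ/√(L²−r²sin²θ) = -62.552 rad/s.
V_P = V_A + ω_rod × AP, with AP = 0.054 m along the rod.
Components: V_Px = −rω sinθ − a·ω_rod·sinφ = -2.5082 m/s;  V_Py = rω cosθ + a·ω_rod·cosφ = +2.1472 m/s.
|V_P| = √(V_Px² + V_Py²) = 3.3017 m/s.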